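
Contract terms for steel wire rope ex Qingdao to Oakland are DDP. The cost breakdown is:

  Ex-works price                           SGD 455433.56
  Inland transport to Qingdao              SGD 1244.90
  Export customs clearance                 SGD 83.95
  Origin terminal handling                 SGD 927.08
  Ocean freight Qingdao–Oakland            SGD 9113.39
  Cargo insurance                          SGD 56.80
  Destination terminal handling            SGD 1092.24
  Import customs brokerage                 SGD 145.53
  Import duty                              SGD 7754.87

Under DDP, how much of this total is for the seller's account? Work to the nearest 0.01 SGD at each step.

Seller's account: SGD 475852.32

DDP: the seller bears all costs including import duty.
Seller's account: goods 455433.56 + inland to port 1244.90 + export clearance 83.95 + origin terminal 927.08 + freight 9113.39 + insurance 56.80 + destination terminal 1092.24 + brokerage 145.53 + duty 7754.87 = 475852.32
Buyer's account: 0.00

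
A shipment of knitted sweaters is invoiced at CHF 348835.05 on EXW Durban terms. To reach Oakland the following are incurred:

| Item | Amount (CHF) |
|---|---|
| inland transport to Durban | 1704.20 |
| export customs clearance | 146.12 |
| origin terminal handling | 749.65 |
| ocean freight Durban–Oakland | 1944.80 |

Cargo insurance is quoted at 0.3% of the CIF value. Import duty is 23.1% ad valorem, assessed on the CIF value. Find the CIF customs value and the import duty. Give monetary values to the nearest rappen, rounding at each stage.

Let C be the CIF value. C = EXW price + pre-shipment costs + freight + 0.3% × C
C − 0.3% × C = 348835.05 + 1704.20 + 146.12 + 749.65 + 1944.80
0.997 × C = 353379.82
C = 353379.82 / 0.997 = 354443.15
Insurance premium = 0.3% × 354443.15 = 1063.33
Import duty = 354443.15 × 23.1% = 81876.37

CIF value: CHF 354443.15; import duty: CHF 81876.37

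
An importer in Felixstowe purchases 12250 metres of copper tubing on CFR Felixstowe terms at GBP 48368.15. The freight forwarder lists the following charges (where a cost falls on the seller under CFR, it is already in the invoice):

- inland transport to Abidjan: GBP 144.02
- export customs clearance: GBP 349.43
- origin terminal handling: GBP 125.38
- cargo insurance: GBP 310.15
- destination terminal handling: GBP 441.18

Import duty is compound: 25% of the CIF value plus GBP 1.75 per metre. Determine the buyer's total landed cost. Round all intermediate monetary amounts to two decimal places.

Total landed cost: GBP 82726.56

CFR: the seller pays costs through ocean freight to the destination port, but not insurance.
Already in the invoice (seller's account under CFR): inland to port, export clearance, origin terminal — exclude.
CIF value = CFR price + insurance = 48368.15 + 310.15 = 48678.30
Ad valorem component: 48678.30 × 25% = 12169.58
Specific component: 12250 × 1.75 = 21437.50
Import duty = 12169.58 + 21437.50 = 33607.08
Buyer bears: insurance 310.15 + destination terminal 441.18 + duty 33607.08 = 34358.41
Landed cost = invoice 48368.15 + 34358.41 = 82726.56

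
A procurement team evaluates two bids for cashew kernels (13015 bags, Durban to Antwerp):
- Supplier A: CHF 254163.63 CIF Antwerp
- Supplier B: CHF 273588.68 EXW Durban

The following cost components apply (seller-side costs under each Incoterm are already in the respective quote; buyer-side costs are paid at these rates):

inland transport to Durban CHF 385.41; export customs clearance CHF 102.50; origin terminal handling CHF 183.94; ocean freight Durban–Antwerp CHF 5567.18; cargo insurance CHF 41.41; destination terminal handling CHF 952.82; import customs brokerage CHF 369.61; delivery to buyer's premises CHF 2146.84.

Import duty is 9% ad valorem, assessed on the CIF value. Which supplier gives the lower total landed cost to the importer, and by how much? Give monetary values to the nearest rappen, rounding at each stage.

Supplier A is cheaper by CHF 28018.98

Supplier A (CIF):
The CIF price already equals the CIF value: 254163.63
Import duty = 254163.63 × 9% = 22874.73
Buyer bears (A): 952.82 + 369.61 + 2146.84 = 3469.27
Landed cost (A) = invoice 254163.63 + 3469.27 + duty 22874.73 = 280507.63
Supplier B (EXW):
CIF value = EXW price + inland to port + export clearance + origin terminal + freight + insurance = 273588.68 + 385.41 + 102.50 + 183.94 + 5567.18 + 41.41 = 279869.12
Import duty = 279869.12 × 9% = 25188.22
Buyer bears (B): 385.41 + 102.50 + 183.94 + 5567.18 + 41.41 + 952.82 + 369.61 + 2146.84 = 9749.71
Landed cost (B) = invoice 273588.68 + 9749.71 + duty 25188.22 = 308526.61
Difference = |280507.63 − 308526.61| = 28018.98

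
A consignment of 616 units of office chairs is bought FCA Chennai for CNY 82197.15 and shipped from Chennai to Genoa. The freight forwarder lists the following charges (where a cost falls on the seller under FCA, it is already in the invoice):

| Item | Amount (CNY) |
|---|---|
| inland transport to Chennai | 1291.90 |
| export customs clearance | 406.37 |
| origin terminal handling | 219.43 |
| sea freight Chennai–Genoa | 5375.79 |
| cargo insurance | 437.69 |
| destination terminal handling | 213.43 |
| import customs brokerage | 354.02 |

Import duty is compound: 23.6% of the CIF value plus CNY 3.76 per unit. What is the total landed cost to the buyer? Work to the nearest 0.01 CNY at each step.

Total landed cost: CNY 111935.96

FCA: the seller delivers export-cleared goods to the carrier; the buyer bears costs from that point.
Already in the invoice (seller's account under FCA): inland to port, export clearance — exclude.
CIF value = FCA price + origin terminal + freight + insurance = 82197.15 + 219.43 + 5375.79 + 437.69 = 88230.06
Ad valorem component: 88230.06 × 23.6% = 20822.29
Specific component: 616 × 3.76 = 2316.16
Import duty = 20822.29 + 2316.16 = 23138.45
Buyer bears: origin terminal 219.43 + freight 5375.79 + insurance 437.69 + destination terminal 213.43 + brokerage 354.02 + duty 23138.45 = 29738.81
Landed cost = invoice 82197.15 + 29738.81 = 111935.96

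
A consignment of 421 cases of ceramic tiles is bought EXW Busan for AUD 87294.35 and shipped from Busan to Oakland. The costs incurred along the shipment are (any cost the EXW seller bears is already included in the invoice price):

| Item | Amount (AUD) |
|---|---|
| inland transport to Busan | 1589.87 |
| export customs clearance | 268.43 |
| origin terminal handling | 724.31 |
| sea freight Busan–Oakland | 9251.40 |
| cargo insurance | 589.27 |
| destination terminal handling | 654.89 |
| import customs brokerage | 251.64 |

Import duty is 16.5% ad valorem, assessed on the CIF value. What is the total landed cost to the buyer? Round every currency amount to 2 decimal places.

EXW: the seller makes goods available at their premises; the buyer bears all onward costs.
CIF value = EXW price + inland to port + export clearance + origin terminal + freight + insurance = 87294.35 + 1589.87 + 268.43 + 724.31 + 9251.40 + 589.27 = 99717.63
Import duty = 99717.63 × 16.5% = 16453.41
Buyer bears: inland to port 1589.87 + export clearance 268.43 + origin terminal 724.31 + freight 9251.40 + insurance 589.27 + destination terminal 654.89 + brokerage 251.64 + duty 16453.41 = 29783.22
Landed cost = invoice 87294.35 + 29783.22 = 117077.57

Total landed cost: AUD 117077.57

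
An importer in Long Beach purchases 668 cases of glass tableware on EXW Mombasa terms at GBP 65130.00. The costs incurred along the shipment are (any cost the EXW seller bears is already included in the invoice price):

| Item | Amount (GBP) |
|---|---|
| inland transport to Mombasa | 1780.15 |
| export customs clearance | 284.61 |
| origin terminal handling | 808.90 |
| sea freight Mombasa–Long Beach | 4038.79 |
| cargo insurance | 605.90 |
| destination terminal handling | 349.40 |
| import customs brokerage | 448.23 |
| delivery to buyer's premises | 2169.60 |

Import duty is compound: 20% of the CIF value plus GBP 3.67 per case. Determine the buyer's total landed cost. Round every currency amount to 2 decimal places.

Total landed cost: GBP 92596.81

EXW: the seller makes goods available at their premises; the buyer bears all onward costs.
CIF value = EXW price + inland to port + export clearance + origin terminal + freight + insurance = 65130.00 + 1780.15 + 284.61 + 808.90 + 4038.79 + 605.90 = 72648.35
Ad valorem component: 72648.35 × 20% = 14529.67
Specific component: 668 × 3.67 = 2451.56
Import duty = 14529.67 + 2451.56 = 16981.23
Buyer bears: inland to port 1780.15 + export clearance 284.61 + origin terminal 808.90 + freight 4038.79 + insurance 605.90 + destination terminal 349.40 + brokerage 448.23 + delivery 2169.60 + duty 16981.23 = 27466.81
Landed cost = invoice 65130.00 + 27466.81 = 92596.81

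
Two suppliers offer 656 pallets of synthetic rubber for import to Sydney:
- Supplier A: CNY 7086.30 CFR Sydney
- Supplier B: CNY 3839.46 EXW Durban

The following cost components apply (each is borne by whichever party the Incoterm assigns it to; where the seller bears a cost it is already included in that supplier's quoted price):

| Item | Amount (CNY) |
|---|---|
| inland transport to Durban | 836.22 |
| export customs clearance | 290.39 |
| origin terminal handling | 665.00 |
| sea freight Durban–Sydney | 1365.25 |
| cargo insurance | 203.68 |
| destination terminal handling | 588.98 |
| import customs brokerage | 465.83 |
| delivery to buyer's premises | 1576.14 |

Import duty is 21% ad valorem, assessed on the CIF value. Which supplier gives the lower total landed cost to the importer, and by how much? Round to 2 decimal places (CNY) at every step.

Supplier A (CFR):
CIF value = CFR price + insurance = 7086.30 + 203.68 = 7289.98
Import duty = 7289.98 × 21% = 1530.90
Buyer bears (A): 203.68 + 588.98 + 465.83 + 1576.14 = 2834.63
Landed cost (A) = invoice 7086.30 + 2834.63 + duty 1530.90 = 11451.83
Supplier B (EXW):
CIF value = EXW price + inland to port + export clearance + origin terminal + freight + insurance = 3839.46 + 836.22 + 290.39 + 665.00 + 1365.25 + 203.68 = 7200.00
Import duty = 7200.00 × 21% = 1512.00
Buyer bears (B): 836.22 + 290.39 + 665.00 + 1365.25 + 203.68 + 588.98 + 465.83 + 1576.14 = 5991.49
Landed cost (B) = invoice 3839.46 + 5991.49 + duty 1512.00 = 11342.95
Difference = |11451.83 − 11342.95| = 108.88

Supplier B is cheaper by CNY 108.88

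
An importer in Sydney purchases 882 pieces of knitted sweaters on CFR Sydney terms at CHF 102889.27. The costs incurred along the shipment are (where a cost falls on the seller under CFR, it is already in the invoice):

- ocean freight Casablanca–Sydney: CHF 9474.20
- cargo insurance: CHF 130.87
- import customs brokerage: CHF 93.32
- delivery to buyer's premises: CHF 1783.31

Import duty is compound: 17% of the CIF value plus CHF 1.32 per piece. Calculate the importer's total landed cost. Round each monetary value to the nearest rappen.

Total landed cost: CHF 123574.43

CFR: the seller pays costs through ocean freight to the destination port, but not insurance.
Already in the invoice (seller's account under CFR): freight — exclude.
CIF value = CFR price + insurance = 102889.27 + 130.87 = 103020.14
Ad valorem component: 103020.14 × 17% = 17513.42
Specific component: 882 × 1.32 = 1164.24
Import duty = 17513.42 + 1164.24 = 18677.66
Buyer bears: insurance 130.87 + brokerage 93.32 + delivery 1783.31 + duty 18677.66 = 20685.16
Landed cost = invoice 102889.27 + 20685.16 = 123574.43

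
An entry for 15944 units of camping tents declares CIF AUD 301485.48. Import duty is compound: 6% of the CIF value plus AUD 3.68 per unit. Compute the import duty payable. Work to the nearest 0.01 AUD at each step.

Ad valorem component: 301485.48 × 6% = 18089.13
Specific component: 15944 × 3.68 = 58673.92
Import duty = 18089.13 + 58673.92 = 76763.05

Import duty: AUD 76763.05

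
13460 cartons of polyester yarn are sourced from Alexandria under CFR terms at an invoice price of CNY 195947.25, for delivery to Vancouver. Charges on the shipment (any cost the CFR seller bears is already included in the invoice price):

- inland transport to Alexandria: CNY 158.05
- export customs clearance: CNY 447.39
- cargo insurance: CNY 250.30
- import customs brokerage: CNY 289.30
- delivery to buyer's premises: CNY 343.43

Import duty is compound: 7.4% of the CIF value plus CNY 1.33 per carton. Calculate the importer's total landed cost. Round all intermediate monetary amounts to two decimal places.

CFR: the seller pays costs through ocean freight to the destination port, but not insurance.
Already in the invoice (seller's account under CFR): inland to port, export clearance — exclude.
CIF value = CFR price + insurance = 195947.25 + 250.30 = 196197.55
Ad valorem component: 196197.55 × 7.4% = 14518.62
Specific component: 13460 × 1.33 = 17901.80
Import duty = 14518.62 + 17901.80 = 32420.42
Buyer bears: insurance 250.30 + brokerage 289.30 + delivery 343.43 + duty 32420.42 = 33303.45
Landed cost = invoice 195947.25 + 33303.45 = 229250.70

Total landed cost: CNY 229250.70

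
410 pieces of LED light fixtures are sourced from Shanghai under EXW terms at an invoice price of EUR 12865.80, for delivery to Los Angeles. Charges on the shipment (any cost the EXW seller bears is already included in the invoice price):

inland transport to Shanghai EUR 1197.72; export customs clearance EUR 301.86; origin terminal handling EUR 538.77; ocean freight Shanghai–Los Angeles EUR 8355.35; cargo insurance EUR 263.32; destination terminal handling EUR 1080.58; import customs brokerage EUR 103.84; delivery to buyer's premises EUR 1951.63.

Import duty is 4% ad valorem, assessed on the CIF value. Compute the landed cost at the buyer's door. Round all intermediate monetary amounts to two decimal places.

EXW: the seller makes goods available at their premises; the buyer bears all onward costs.
CIF value = EXW price + inland to port + export clearance + origin terminal + freight + insurance = 12865.80 + 1197.72 + 301.86 + 538.77 + 8355.35 + 263.32 = 23522.82
Import duty = 23522.82 × 4% = 940.91
Buyer bears: inland to port 1197.72 + export clearance 301.86 + origin terminal 538.77 + freight 8355.35 + insurance 263.32 + destination terminal 1080.58 + brokerage 103.84 + delivery 1951.63 + duty 940.91 = 14733.98
Landed cost = invoice 12865.80 + 14733.98 = 27599.78

Total landed cost: EUR 27599.78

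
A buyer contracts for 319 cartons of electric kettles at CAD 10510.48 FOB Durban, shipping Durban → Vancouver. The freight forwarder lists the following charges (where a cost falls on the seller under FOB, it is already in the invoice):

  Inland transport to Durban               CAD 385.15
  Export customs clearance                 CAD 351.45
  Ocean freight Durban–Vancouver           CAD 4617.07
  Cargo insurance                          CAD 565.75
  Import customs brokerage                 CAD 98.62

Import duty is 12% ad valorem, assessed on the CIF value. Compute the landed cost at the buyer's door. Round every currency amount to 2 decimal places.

Total landed cost: CAD 17675.12

FOB: the seller bears costs until goods are on board at the origin port; the buyer bears freight, insurance and all costs thereafter.
Already in the invoice (seller's account under FOB): inland to port, export clearance — exclude.
CIF value = FOB price + freight + insurance = 10510.48 + 4617.07 + 565.75 = 15693.30
Import duty = 15693.30 × 12% = 1883.20
Buyer bears: freight 4617.07 + insurance 565.75 + brokerage 98.62 + duty 1883.20 = 7164.64
Landed cost = invoice 10510.48 + 7164.64 = 17675.12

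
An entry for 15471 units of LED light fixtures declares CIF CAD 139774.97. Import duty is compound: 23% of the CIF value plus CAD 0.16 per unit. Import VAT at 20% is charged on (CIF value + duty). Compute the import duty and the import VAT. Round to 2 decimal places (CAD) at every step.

Ad valorem component: 139774.97 × 23% = 32148.24
Specific component: 15471 × 0.16 = 2475.36
Import duty = 32148.24 + 2475.36 = 34623.60
VAT base = CIF + duty = 139774.97 + 34623.60 = 174398.57
Import VAT = 174398.57 × 20% = 34879.71

Import duty: CAD 34623.60; import VAT: CAD 34879.71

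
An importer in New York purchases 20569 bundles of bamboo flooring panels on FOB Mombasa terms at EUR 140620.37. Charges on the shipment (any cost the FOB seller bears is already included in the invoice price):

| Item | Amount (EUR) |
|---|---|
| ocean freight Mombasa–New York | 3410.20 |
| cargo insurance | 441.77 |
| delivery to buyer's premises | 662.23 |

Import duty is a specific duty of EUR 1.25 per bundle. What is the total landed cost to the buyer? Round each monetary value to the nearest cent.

Total landed cost: EUR 170845.82

FOB: the seller bears costs until goods are on board at the origin port; the buyer bears freight, insurance and all costs thereafter.
CIF value = FOB price + freight + insurance = 140620.37 + 3410.20 + 441.77 = 144472.34
Import duty = 20569 × 1.25 = 25711.25
Buyer bears: freight 3410.20 + insurance 441.77 + delivery 662.23 + duty 25711.25 = 30225.45
Landed cost = invoice 140620.37 + 30225.45 = 170845.82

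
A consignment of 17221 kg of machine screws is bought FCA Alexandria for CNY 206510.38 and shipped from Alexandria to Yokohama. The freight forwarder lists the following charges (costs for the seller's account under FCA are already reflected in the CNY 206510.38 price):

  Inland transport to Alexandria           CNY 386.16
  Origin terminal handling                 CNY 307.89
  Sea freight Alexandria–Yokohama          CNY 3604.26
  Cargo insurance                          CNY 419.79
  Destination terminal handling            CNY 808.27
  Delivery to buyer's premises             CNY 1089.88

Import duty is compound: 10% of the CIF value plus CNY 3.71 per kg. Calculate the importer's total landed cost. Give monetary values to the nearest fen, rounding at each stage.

FCA: the seller delivers export-cleared goods to the carrier; the buyer bears costs from that point.
Already in the invoice (seller's account under FCA): inland to port — exclude.
CIF value = FCA price + origin terminal + freight + insurance = 206510.38 + 307.89 + 3604.26 + 419.79 = 210842.32
Ad valorem component: 210842.32 × 10% = 21084.23
Specific component: 17221 × 3.71 = 63889.91
Import duty = 21084.23 + 63889.91 = 84974.14
Buyer bears: origin terminal 307.89 + freight 3604.26 + insurance 419.79 + destination terminal 808.27 + delivery 1089.88 + duty 84974.14 = 91204.23
Landed cost = invoice 206510.38 + 91204.23 = 297714.61

Total landed cost: CNY 297714.61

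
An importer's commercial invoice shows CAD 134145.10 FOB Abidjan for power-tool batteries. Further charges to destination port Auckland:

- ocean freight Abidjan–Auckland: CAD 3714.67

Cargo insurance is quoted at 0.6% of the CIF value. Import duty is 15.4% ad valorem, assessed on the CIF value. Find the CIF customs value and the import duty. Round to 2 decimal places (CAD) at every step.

Let C be the CIF value. C = FOB price + freight + 0.6% × C
C − 0.6% × C = 134145.10 + 3714.67
0.994 × C = 137859.77
C = 137859.77 / 0.994 = 138691.92
Insurance premium = 0.6% × 138691.92 = 832.15
Import duty = 138691.92 × 15.4% = 21358.56

CIF value: CAD 138691.92; import duty: CAD 21358.56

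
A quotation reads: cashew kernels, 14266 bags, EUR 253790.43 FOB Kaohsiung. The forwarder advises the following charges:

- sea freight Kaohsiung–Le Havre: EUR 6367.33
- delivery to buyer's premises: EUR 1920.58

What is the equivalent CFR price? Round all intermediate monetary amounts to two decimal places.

Not relevant to the conversion: delivery — on the buyer under both terms; not part of either seller's price.
From FOB to CFR, the seller additionally bears: freight.
CFR price = 253790.43 + 6367.33 = 260157.76

CFR price: EUR 260157.76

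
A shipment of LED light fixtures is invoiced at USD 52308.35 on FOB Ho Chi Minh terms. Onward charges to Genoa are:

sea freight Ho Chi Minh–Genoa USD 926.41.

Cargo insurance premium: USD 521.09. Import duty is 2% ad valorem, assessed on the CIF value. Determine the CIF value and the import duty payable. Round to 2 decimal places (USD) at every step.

CIF value: USD 53755.85; import duty: USD 1075.12

CIF = FOB price + freight + insurance
CIF = 52308.35 + 926.41 + 521.09 = 53755.85
Import duty = 53755.85 × 2% = 1075.12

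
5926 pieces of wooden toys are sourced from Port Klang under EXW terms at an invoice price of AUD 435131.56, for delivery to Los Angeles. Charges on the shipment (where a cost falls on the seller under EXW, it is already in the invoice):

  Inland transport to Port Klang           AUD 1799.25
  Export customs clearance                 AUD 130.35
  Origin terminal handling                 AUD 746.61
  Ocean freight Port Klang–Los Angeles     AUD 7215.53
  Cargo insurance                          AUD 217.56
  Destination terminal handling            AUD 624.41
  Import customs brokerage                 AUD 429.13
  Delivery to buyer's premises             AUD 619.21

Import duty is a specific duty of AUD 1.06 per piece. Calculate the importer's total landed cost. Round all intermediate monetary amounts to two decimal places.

EXW: the seller makes goods available at their premises; the buyer bears all onward costs.
CIF value = EXW price + inland to port + export clearance + origin terminal + freight + insurance = 435131.56 + 1799.25 + 130.35 + 746.61 + 7215.53 + 217.56 = 445240.86
Import duty = 5926 × 1.06 = 6281.56
Buyer bears: inland to port 1799.25 + export clearance 130.35 + origin terminal 746.61 + freight 7215.53 + insurance 217.56 + destination terminal 624.41 + brokerage 429.13 + delivery 619.21 + duty 6281.56 = 18063.61
Landed cost = invoice 435131.56 + 18063.61 = 453195.17

Total landed cost: AUD 453195.17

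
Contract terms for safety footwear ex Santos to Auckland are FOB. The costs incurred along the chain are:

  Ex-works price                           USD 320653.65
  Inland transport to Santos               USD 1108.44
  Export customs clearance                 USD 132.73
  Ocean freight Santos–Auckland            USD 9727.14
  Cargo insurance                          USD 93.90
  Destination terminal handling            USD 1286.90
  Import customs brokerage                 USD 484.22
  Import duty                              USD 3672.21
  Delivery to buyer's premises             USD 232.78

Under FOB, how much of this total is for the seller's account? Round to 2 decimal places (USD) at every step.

FOB: the seller bears costs until goods are on board at the origin port; the buyer bears freight, insurance and all costs thereafter.
Seller's account: goods 320653.65 + inland to port 1108.44 + export clearance 132.73 = 321894.82
Buyer's account: freight 9727.14 + insurance 93.90 + destination terminal 1286.90 + brokerage 484.22 + duty 3672.21 + delivery 232.78 = 15497.15

Seller's account: USD 321894.82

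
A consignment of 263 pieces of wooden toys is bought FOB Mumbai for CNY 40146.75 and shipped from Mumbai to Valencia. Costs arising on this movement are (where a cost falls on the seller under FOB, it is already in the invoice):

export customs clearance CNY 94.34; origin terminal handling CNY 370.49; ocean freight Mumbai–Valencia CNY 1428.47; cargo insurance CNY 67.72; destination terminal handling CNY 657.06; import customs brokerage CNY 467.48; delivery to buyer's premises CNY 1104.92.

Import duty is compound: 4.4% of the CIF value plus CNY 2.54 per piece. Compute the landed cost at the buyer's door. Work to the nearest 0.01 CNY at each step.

Total landed cost: CNY 46372.71

FOB: the seller bears costs until goods are on board at the origin port; the buyer bears freight, insurance and all costs thereafter.
Already in the invoice (seller's account under FOB): export clearance, origin terminal — exclude.
CIF value = FOB price + freight + insurance = 40146.75 + 1428.47 + 67.72 = 41642.94
Ad valorem component: 41642.94 × 4.4% = 1832.29
Specific component: 263 × 2.54 = 668.02
Import duty = 1832.29 + 668.02 = 2500.31
Buyer bears: freight 1428.47 + insurance 67.72 + destination terminal 657.06 + brokerage 467.48 + delivery 1104.92 + duty 2500.31 = 6225.96
Landed cost = invoice 40146.75 + 6225.96 = 46372.71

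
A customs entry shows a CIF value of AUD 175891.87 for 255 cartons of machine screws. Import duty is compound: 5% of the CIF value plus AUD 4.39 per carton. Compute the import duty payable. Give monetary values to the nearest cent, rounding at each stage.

Ad valorem component: 175891.87 × 5% = 8794.59
Specific component: 255 × 4.39 = 1119.45
Import duty = 8794.59 + 1119.45 = 9914.04

Import duty: AUD 9914.04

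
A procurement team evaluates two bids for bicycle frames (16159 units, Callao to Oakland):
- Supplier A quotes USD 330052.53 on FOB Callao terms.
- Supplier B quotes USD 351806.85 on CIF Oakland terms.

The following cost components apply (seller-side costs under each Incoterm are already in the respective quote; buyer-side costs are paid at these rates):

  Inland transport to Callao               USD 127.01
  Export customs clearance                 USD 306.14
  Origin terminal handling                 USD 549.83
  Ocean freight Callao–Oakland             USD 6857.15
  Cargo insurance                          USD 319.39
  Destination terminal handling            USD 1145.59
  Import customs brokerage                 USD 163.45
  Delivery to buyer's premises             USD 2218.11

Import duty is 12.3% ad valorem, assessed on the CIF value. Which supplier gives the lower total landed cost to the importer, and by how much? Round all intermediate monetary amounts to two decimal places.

Supplier A is cheaper by USD 16370.84

Supplier A (FOB):
CIF value = FOB price + freight + insurance = 330052.53 + 6857.15 + 319.39 = 337229.07
Import duty = 337229.07 × 12.3% = 41479.18
Buyer bears (A): 6857.15 + 319.39 + 1145.59 + 163.45 + 2218.11 = 10703.69
Landed cost (A) = invoice 330052.53 + 10703.69 + duty 41479.18 = 382235.40
Supplier B (CIF):
The CIF price already equals the CIF value: 351806.85
Import duty = 351806.85 × 12.3% = 43272.24
Buyer bears (B): 1145.59 + 163.45 + 2218.11 = 3527.15
Landed cost (B) = invoice 351806.85 + 3527.15 + duty 43272.24 = 398606.24
Difference = |382235.40 − 398606.24| = 16370.84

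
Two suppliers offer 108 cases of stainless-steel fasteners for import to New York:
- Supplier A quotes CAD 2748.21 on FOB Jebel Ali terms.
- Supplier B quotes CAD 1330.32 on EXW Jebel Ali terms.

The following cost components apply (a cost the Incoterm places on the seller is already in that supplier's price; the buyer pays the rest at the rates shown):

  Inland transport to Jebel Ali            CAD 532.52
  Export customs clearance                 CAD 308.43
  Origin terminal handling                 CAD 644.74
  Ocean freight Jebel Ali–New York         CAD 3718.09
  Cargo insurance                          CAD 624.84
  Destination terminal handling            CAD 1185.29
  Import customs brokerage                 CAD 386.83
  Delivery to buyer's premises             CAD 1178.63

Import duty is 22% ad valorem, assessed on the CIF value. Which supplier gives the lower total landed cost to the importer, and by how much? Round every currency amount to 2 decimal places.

Supplier A (FOB):
CIF value = FOB price + freight + insurance = 2748.21 + 3718.09 + 624.84 = 7091.14
Import duty = 7091.14 × 22% = 1560.05
Buyer bears (A): 3718.09 + 624.84 + 1185.29 + 386.83 + 1178.63 = 7093.68
Landed cost (A) = invoice 2748.21 + 7093.68 + duty 1560.05 = 11401.94
Supplier B (EXW):
CIF value = EXW price + inland to port + export clearance + origin terminal + freight + insurance = 1330.32 + 532.52 + 308.43 + 644.74 + 3718.09 + 624.84 = 7158.94
Import duty = 7158.94 × 22% = 1574.97
Buyer bears (B): 532.52 + 308.43 + 644.74 + 3718.09 + 624.84 + 1185.29 + 386.83 + 1178.63 = 8579.37
Landed cost (B) = invoice 1330.32 + 8579.37 + duty 1574.97 = 11484.66
Difference = |11401.94 − 11484.66| = 82.72

Supplier A is cheaper by CAD 82.72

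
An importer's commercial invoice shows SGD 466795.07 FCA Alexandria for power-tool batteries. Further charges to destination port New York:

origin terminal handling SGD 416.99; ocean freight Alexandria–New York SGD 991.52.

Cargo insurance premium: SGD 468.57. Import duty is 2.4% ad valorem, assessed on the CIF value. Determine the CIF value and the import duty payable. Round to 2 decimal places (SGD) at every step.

CIF = FCA price + pre-shipment costs + freight + insurance
CIF = 466795.07 + 416.99 + 991.52 + 468.57 = 468672.15
Import duty = 468672.15 × 2.4% = 11248.13

CIF value: SGD 468672.15; import duty: SGD 11248.13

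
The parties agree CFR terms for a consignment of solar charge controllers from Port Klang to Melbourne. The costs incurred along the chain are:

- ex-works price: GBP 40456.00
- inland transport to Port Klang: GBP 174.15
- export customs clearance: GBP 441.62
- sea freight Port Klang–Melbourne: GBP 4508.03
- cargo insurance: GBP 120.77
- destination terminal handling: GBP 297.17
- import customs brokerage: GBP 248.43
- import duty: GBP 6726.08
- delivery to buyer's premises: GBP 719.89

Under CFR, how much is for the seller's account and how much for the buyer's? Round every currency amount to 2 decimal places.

CFR: the seller pays costs through ocean freight to the destination port, but not insurance.
Seller's account: goods 40456.00 + inland to port 174.15 + export clearance 441.62 + freight 4508.03 = 45579.80
Buyer's account: insurance 120.77 + destination terminal 297.17 + brokerage 248.43 + duty 6726.08 + delivery 719.89 = 8112.34

Seller: GBP 45579.80; buyer: GBP 8112.34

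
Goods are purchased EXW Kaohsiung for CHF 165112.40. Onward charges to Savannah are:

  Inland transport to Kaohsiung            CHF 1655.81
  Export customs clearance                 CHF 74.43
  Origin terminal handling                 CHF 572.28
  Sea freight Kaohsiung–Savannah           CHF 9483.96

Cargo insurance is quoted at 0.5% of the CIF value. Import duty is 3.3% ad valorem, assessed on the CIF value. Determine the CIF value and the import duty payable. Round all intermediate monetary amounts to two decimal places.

Let C be the CIF value. C = EXW price + pre-shipment costs + freight + 0.5% × C
C − 0.5% × C = 165112.40 + 1655.81 + 74.43 + 572.28 + 9483.96
0.995 × C = 176898.88
C = 176898.88 / 0.995 = 177787.82
Insurance premium = 0.5% × 177787.82 = 888.94
Import duty = 177787.82 × 3.3% = 5867.00

CIF value: CHF 177787.82; import duty: CHF 5867.00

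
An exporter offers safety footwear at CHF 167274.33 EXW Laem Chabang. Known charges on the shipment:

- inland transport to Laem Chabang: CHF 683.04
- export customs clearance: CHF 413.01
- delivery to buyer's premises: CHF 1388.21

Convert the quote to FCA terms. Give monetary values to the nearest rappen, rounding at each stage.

FCA price: CHF 168370.38

Not relevant to the conversion: delivery — on the buyer under both terms; not part of either seller's price.
From EXW to FCA, the seller additionally bears: inland to port, export clearance.
FCA price = 167274.33 + 683.04 + 413.01 = 168370.38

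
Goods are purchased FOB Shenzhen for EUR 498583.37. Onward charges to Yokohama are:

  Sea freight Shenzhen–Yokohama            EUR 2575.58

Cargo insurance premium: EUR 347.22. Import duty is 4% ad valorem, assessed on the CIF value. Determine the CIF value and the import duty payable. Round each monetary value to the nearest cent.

CIF = FOB price + freight + insurance
CIF = 498583.37 + 2575.58 + 347.22 = 501506.17
Import duty = 501506.17 × 4% = 20060.25

CIF value: EUR 501506.17; import duty: EUR 20060.25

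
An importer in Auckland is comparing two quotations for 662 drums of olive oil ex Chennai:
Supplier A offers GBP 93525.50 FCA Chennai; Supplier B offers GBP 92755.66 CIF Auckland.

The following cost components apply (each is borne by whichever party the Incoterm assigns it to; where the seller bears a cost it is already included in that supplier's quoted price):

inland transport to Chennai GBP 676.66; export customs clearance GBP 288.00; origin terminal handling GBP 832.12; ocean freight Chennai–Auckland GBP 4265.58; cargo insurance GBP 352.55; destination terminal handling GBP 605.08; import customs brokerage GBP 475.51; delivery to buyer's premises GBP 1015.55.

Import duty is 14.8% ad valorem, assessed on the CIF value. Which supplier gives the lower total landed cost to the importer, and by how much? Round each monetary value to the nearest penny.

Supplier A (FCA):
CIF value = FCA price + origin terminal + freight + insurance = 93525.50 + 832.12 + 4265.58 + 352.55 = 98975.75
Import duty = 98975.75 × 14.8% = 14648.41
Buyer bears (A): 832.12 + 4265.58 + 352.55 + 605.08 + 475.51 + 1015.55 = 7546.39
Landed cost (A) = invoice 93525.50 + 7546.39 + duty 14648.41 = 115720.30
Supplier B (CIF):
The CIF price already equals the CIF value: 92755.66
Import duty = 92755.66 × 14.8% = 13727.84
Buyer bears (B): 605.08 + 475.51 + 1015.55 = 2096.14
Landed cost (B) = invoice 92755.66 + 2096.14 + duty 13727.84 = 108579.64
Difference = |115720.30 − 108579.64| = 7140.66

Supplier B is cheaper by GBP 7140.66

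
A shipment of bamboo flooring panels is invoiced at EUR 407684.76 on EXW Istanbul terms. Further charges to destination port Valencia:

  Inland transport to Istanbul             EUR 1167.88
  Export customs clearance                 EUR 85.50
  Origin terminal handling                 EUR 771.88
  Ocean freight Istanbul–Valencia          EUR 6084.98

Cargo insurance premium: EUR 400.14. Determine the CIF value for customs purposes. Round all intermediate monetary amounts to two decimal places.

CIF value: EUR 416195.14

CIF = EXW price + pre-shipment costs + freight + insurance
CIF = 407684.76 + 1167.88 + 85.50 + 771.88 + 6084.98 + 400.14 = 416195.14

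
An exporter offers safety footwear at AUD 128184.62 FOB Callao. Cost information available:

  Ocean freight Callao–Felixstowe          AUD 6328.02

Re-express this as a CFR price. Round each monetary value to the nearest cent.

From FOB to CFR, the seller additionally bears: freight.
CFR price = 128184.62 + 6328.02 = 134512.64

CFR price: AUD 134512.64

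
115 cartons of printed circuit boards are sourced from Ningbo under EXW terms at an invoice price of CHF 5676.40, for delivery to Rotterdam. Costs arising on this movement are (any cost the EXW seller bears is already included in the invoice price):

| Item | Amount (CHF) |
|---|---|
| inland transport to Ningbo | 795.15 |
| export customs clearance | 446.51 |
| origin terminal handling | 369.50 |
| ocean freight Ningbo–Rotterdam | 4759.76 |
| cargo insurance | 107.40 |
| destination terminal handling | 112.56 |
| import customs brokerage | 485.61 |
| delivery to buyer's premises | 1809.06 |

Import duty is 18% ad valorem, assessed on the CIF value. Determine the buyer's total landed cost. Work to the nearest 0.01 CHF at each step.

EXW: the seller makes goods available at their premises; the buyer bears all onward costs.
CIF value = EXW price + inland to port + export clearance + origin terminal + freight + insurance = 5676.40 + 795.15 + 446.51 + 369.50 + 4759.76 + 107.40 = 12154.72
Import duty = 12154.72 × 18% = 2187.85
Buyer bears: inland to port 795.15 + export clearance 446.51 + origin terminal 369.50 + freight 4759.76 + insurance 107.40 + destination terminal 112.56 + brokerage 485.61 + delivery 1809.06 + duty 2187.85 = 11073.40
Landed cost = invoice 5676.40 + 11073.40 = 16749.80

Total landed cost: CHF 16749.80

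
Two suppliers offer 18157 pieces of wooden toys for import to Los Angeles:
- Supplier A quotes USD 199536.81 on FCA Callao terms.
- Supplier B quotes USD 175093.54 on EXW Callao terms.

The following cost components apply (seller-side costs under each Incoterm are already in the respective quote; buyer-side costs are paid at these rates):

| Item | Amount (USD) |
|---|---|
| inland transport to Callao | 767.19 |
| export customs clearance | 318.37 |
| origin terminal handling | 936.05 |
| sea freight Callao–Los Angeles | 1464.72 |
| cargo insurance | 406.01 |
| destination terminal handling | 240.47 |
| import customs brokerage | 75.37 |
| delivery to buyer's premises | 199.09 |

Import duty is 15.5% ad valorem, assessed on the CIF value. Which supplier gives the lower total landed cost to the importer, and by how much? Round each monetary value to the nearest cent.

Supplier A (FCA):
CIF value = FCA price + origin terminal + freight + insurance = 199536.81 + 936.05 + 1464.72 + 406.01 = 202343.59
Import duty = 202343.59 × 15.5% = 31363.26
Buyer bears (A): 936.05 + 1464.72 + 406.01 + 240.47 + 75.37 + 199.09 = 3321.71
Landed cost (A) = invoice 199536.81 + 3321.71 + duty 31363.26 = 234221.78
Supplier B (EXW):
CIF value = EXW price + inland to port + export clearance + origin terminal + freight + insurance = 175093.54 + 767.19 + 318.37 + 936.05 + 1464.72 + 406.01 = 178985.88
Import duty = 178985.88 × 15.5% = 27742.81
Buyer bears (B): 767.19 + 318.37 + 936.05 + 1464.72 + 406.01 + 240.47 + 75.37 + 199.09 = 4407.27
Landed cost (B) = invoice 175093.54 + 4407.27 + duty 27742.81 = 207243.62
Difference = |234221.78 − 207243.62| = 26978.16

Supplier B is cheaper by USD 26978.16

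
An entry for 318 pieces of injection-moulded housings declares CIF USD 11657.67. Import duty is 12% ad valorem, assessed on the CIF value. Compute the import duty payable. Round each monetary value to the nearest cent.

Import duty = 11657.67 × 12% = 1398.92

Import duty: USD 1398.92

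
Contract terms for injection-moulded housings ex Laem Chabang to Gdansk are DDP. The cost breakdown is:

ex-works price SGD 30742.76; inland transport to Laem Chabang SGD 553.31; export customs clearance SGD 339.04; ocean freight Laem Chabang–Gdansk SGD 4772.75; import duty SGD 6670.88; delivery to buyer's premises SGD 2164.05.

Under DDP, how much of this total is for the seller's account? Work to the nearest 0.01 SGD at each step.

DDP: the seller bears all costs including import duty.
Seller's account: goods 30742.76 + inland to port 553.31 + export clearance 339.04 + freight 4772.75 + duty 6670.88 + delivery 2164.05 = 45242.79
Buyer's account: 0.00

Seller's account: SGD 45242.79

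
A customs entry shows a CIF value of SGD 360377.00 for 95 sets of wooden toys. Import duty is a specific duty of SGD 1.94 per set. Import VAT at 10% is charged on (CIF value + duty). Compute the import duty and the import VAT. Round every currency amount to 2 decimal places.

Import duty = 95 × 1.94 = 184.30
VAT base = CIF + duty = 360377.00 + 184.30 = 360561.30
Import VAT = 360561.30 × 10% = 36056.13

Import duty: SGD 184.30; import VAT: SGD 36056.13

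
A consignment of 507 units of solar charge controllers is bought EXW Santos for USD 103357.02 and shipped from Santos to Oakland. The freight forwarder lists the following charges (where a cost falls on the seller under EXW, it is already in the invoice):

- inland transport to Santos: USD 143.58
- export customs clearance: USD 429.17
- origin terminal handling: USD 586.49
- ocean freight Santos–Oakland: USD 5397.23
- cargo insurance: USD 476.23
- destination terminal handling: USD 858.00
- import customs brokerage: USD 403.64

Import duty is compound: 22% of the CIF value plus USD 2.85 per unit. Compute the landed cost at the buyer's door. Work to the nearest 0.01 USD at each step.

EXW: the seller makes goods available at their premises; the buyer bears all onward costs.
CIF value = EXW price + inland to port + export clearance + origin terminal + freight + insurance = 103357.02 + 143.58 + 429.17 + 586.49 + 5397.23 + 476.23 = 110389.72
Ad valorem component: 110389.72 × 22% = 24285.74
Specific component: 507 × 2.85 = 1444.95
Import duty = 24285.74 + 1444.95 = 25730.69
Buyer bears: inland to port 143.58 + export clearance 429.17 + origin terminal 586.49 + freight 5397.23 + insurance 476.23 + destination terminal 858.00 + brokerage 403.64 + duty 25730.69 = 34025.03
Landed cost = invoice 103357.02 + 34025.03 = 137382.05

Total landed cost: USD 137382.05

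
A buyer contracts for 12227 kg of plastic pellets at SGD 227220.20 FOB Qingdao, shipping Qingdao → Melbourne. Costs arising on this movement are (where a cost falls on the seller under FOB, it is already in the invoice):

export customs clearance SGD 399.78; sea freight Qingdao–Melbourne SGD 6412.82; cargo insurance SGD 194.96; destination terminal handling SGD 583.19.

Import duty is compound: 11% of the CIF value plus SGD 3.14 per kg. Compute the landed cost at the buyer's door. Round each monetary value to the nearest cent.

FOB: the seller bears costs until goods are on board at the origin port; the buyer bears freight, insurance and all costs thereafter.
Already in the invoice (seller's account under FOB): export clearance — exclude.
CIF value = FOB price + freight + insurance = 227220.20 + 6412.82 + 194.96 = 233827.98
Ad valorem component: 233827.98 × 11% = 25721.08
Specific component: 12227 × 3.14 = 38392.78
Import duty = 25721.08 + 38392.78 = 64113.86
Buyer bears: freight 6412.82 + insurance 194.96 + destination terminal 583.19 + duty 64113.86 = 71304.83
Landed cost = invoice 227220.20 + 71304.83 = 298525.03

Total landed cost: SGD 298525.03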